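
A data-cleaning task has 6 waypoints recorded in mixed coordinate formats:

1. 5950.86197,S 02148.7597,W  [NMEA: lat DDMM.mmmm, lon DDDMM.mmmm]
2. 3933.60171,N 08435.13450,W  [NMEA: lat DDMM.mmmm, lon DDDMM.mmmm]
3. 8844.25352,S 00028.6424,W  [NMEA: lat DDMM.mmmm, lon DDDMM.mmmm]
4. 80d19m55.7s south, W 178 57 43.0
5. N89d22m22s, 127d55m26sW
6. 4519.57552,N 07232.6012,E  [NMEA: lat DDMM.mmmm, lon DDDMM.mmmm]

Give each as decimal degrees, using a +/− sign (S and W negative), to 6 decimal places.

1. -59.847700, -21.812662
2. 39.560029, -84.585575
3. -88.737559, -0.477373
4. -80.332139, -178.961944
5. 89.372778, -127.923889
6. 45.326259, 72.543353

Point 1:
  φ: degrees = first 2 digits = 59, minutes = 50.86197; 59 + 50.86197/60 = 59.8476995
  hemisphere S, so the sign is −
  λ: split at 3 digits → 021° and 48.7597′; 21 + 48.7597/60 = 21.8126617
  hemisphere W, so the sign is −
Point 2:
  Lat: degrees = first 2 digits = 39, minutes = 33.60171; 39 + 33.60171/60 = 39.5600285
  N ⇒ keep positive
  λ: degrees = first 3 digits = 84, minutes = 35.1345; 84 + 35.1345/60 = 84.5855750
  W → negative
Point 3:
  Latitude: split at 2 digits → 88° and 44.25352′; 88 + 44.25352/60 = 88.7375587
  hemisphere S, so the sign is −
  Longitude: split at 3 digits → 000° and 28.6424′; 0 + 28.6424/60 = 0.4773733
  W → negative
Point 4:
  Latitude: 80° + 19/60 + 55.7/3600 = 80 + 0.316667 + 0.015472 = 80.3321389
  S → negative
  Lon: 57′ + 43″ = 57.71667′; 178 + 57.71667/60 = 178.9619444
  hemisphere W, so the sign is −
Point 5:
  Latitude: 89 + 22/60 + 22/3600 = 89.3727778
  N ⇒ keep positive
  Lon: 55′ + 26″ = 55.43333′; 127 + 55.43333/60 = 127.9238889
  W → negative
Point 6:
  φ: split at 2 digits → 45° and 19.57552′; 45 + 19.57552/60 = 45.3262587
  N → positive
  λ: split at 3 digits → 072° and 32.6012′; 72 + 32.6012/60 = 72.5433533
  E ⇒ keep positive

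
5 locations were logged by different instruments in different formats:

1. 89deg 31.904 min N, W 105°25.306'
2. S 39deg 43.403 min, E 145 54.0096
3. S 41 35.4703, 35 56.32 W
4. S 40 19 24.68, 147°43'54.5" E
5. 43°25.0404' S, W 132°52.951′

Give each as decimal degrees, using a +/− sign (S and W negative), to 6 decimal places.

Point 1:
  Lat: 89 + 31.904/60 = 89.5317333
  N ⇒ keep positive
  λ: 105 + 25.306/60 = 105.4217667
  W → negative
Point 2:
  φ: 39 + 43.403/60 = 39.7233833
  S ⇒ negate
  Lon: 145 + 54.0096/60 = 145.9001600
  E → positive
Point 3:
  Lat: 35.4703′ = 0.591172°; total 41.5911717
  S → negative
  Longitude: 35 + 56.32/60 = 35.9386667
  W ⇒ negate
Point 4:
  Latitude: 40° + 19/60 + 24.68/3600 = 40 + 0.316667 + 0.006856 = 40.3235222
  hemisphere S, so the sign is −
  Longitude: 43′ + 54.5″ = 43.90833′; 147 + 43.90833/60 = 147.7318056
  E → positive
Point 5:
  φ: 25.0404′ = 0.417340°; total 43.4173400
  hemisphere S, so the sign is −
  Lon: 132 + 52.951/60 = 132.8825167
  W → negative

1. 89.531733, -105.421767
2. -39.723383, 145.900160
3. -41.591172, -35.938667
4. -40.323522, 147.731806
5. -43.417340, -132.882517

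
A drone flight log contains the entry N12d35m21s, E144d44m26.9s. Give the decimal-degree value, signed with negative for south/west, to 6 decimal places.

12.589167, 144.740806

φ: 12 + 35/60 + 21/3600 = 12.5891667
N → positive
Lon: 144 + 44/60 + 26.9/3600 = 144.7408056
E ⇒ keep positive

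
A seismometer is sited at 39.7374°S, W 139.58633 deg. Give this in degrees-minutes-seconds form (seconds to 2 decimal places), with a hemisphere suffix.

39°44′14.64″ S, 139°35′10.79″ W

Lat: 0.737400° → 44.24400′; 0.24400 × 60 = 14.6400″
Longitude: 0.586330 × 60 = 35.17980′ → 35′, remainder × 60 = 10.7880″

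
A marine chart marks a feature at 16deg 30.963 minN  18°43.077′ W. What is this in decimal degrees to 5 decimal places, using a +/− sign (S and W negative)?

16.51605, -18.71795

Latitude: 16 + 30.963/60 = 16.516050
N → positive
Longitude: 18 + 43.077/60 = 18.717950
W ⇒ negate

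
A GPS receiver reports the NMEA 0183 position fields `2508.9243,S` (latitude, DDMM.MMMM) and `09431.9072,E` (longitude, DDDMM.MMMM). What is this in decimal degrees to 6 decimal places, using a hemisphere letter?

25.148738° S, 94.531787° E

Latitude: split at 2 digits → 25° and 8.9243′; 25 + 8.9243/60 = 25.1487383
Lon: degrees = first 3 digits = 94, minutes = 31.9072; 94 + 31.9072/60 = 94.5317867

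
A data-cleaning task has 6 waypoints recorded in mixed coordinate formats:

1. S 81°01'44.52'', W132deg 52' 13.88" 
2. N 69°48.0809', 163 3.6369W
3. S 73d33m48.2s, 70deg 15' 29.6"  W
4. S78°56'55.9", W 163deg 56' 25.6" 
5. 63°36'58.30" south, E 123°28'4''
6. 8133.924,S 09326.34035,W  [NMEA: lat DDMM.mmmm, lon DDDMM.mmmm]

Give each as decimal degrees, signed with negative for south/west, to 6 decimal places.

Point 1:
  φ: 81° + 1/60 + 44.52/3600 = 81 + 0.016667 + 0.012367 = 81.0290333
  hemisphere S, so the sign is −
  λ: 52′ + 13.88″ = 52.23133′; 132 + 52.23133/60 = 132.8705222
  W → negative
Point 2:
  Lat: 48.0809′ = 0.801348°; total 69.8013483
  N → positive
  Longitude: 163 + 3.6369/60 = 163.0606150
  W → negative
Point 3:
  Lat: 33′ + 48.2″ = 33.80333′; 73 + 33.80333/60 = 73.5633889
  hemisphere S, so the sign is −
  Lon: 15′ + 29.6″ = 15.49333′; 70 + 15.49333/60 = 70.2582222
  W ⇒ negate
Point 4:
  Lat: 78° + 56/60 + 55.9/3600 = 78 + 0.933333 + 0.015528 = 78.9488611
  S → negative
  Lon: 56′ + 25.6″ = 56.42667′; 163 + 56.42667/60 = 163.9404444
  hemisphere W, so the sign is −
Point 5:
  Latitude: 36′ + 58.3″ = 36.97167′; 63 + 36.97167/60 = 63.6161944
  S ⇒ negate
  Longitude: 28′ + 4″ = 28.06667′; 123 + 28.06667/60 = 123.4677778
  E → positive
Point 6:
  φ: degrees = first 2 digits = 81, minutes = 33.924; 81 + 33.924/60 = 81.5654000
  S → negative
  Longitude: degrees = first 3 digits = 93, minutes = 26.34035; 93 + 26.34035/60 = 93.4390058
  hemisphere W, so the sign is −

1. -81.029033, -132.870522
2. 69.801348, -163.060615
3. -73.563389, -70.258222
4. -78.948861, -163.940444
5. -63.616194, 123.467778
6. -81.565400, -93.439006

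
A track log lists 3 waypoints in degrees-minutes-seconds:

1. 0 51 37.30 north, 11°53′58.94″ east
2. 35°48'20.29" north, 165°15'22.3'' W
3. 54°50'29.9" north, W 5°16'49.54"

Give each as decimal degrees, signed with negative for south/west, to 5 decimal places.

Point 1:
  Latitude: 51′ + 37.3″ = 51.62167′; 0 + 51.62167/60 = 0.860361
  N → positive
  Lon: 53′ + 58.94″ = 53.98233′; 11 + 53.98233/60 = 11.899706
  E → positive
Point 2:
  φ: 48′ + 20.29″ = 48.33817′; 35 + 48.33817/60 = 35.805636
  N ⇒ keep positive
  Longitude: 15′ + 22.3″ = 15.37167′; 165 + 15.37167/60 = 165.256194
  hemisphere W, so the sign is −
Point 3:
  φ: 50′ + 29.9″ = 50.49833′; 54 + 50.49833/60 = 54.841639
  N ⇒ keep positive
  Longitude: 16′ + 49.54″ = 16.82567′; 5 + 16.82567/60 = 5.280428
  W ⇒ negate

1. 0.86036, 11.89971
2. 35.80564, -165.25619
3. 54.84164, -5.28043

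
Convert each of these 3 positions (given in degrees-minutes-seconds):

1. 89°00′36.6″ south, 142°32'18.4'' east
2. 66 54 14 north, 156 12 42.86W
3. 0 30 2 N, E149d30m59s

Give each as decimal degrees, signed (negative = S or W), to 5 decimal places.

1. -89.01017, 142.53844
2. 66.90389, -156.21191
3. 0.50056, 149.51639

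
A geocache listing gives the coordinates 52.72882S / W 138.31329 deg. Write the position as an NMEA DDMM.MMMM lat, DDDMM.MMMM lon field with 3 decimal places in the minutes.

φ: fractional part 0.728820 → 43.72920 minutes
Lon: fractional part 0.313290 → 18.79740 minutes

5243.729,S / 13818.797,W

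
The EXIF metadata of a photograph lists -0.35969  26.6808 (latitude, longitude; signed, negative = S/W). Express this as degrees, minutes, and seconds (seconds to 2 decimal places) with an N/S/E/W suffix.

Latitude is negative → S; |value| = 0.359690
Lat: whole degrees 0; 21.58140′ → 21′ and 34.8840″
λ: whole degrees 26; 40.84800′ → 40′ and 50.8800″

0°21′34.88″ S, 26°40′50.88″ E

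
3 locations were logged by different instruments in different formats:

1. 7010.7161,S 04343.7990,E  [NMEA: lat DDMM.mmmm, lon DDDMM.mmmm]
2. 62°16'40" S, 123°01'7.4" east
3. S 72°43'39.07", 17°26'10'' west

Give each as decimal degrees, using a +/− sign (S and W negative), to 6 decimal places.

Point 1:
  Lat: degrees = first 2 digits = 70, minutes = 10.7161; 70 + 10.7161/60 = 70.1786017
  hemisphere S, so the sign is −
  λ: split at 3 digits → 043° and 43.799′; 43 + 43.799/60 = 43.7299833
  E ⇒ keep positive
Point 2:
  Latitude: 16′ + 40″ = 16.66667′; 62 + 16.66667/60 = 62.2777778
  S → negative
  Longitude: 123 + 1/60 + 7.4/3600 = 123.0187222
  E ⇒ keep positive
Point 3:
  Lat: 72 + 43/60 + 39.07/3600 = 72.7275194
  hemisphere S, so the sign is −
  λ: 17 + 26/60 + 10/3600 = 17.4361111
  W ⇒ negate

1. -70.178602, 43.729983
2. -62.277778, 123.018722
3. -72.727519, -17.436111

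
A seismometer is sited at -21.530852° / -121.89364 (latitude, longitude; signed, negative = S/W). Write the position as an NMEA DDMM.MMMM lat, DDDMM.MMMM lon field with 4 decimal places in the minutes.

Latitude is negative → S; |value| = 21.530852
Latitude: 21° + 0.530852 × 60 = 21° 31.851120′
Longitude is negative → W; |value| = 121.893640
λ: fractional part 0.893640 → 53.618400 minutes

2131.8511,S / 12153.6184,W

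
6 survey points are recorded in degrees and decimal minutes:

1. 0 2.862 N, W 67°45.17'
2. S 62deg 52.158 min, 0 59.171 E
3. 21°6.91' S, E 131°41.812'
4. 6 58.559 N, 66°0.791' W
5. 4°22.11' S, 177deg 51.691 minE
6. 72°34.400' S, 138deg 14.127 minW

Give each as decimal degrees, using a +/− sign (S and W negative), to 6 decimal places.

Point 1:
  Lat: 0 + 2.862/60 = 0.0477000
  N ⇒ keep positive
  Lon: 67 + 45.17/60 = 67.7528333
  W ⇒ negate
Point 2:
  Lat: 52.158′ = 0.869300°; total 62.8693000
  S → negative
  Longitude: 0 + 59.171/60 = 0.9861833
  E ⇒ keep positive
Point 3:
  Latitude: 21 + 6.91/60 = 21.1151667
  S ⇒ negate
  λ: 41.812′ = 0.696867°; total 131.6968667
  E → positive
Point 4:
  Latitude: 6 + 58.559/60 = 6.9759833
  N → positive
  Longitude: 66 + 0.791/60 = 66.0131833
  hemisphere W, so the sign is −
Point 5:
  Latitude: 4 + 22.11/60 = 4.3685000
  hemisphere S, so the sign is −
  Lon: 51.691′ = 0.861517°; total 177.8615167
  E ⇒ keep positive
Point 6:
  Latitude: 72 + 34.4/60 = 72.5733333
  S → negative
  λ: 138 + 14.127/60 = 138.2354500
  W ⇒ negate

1. 0.047700, -67.752833
2. -62.869300, 0.986183
3. -21.115167, 131.696867
4. 6.975983, -66.013183
5. -4.368500, 177.861517
6. -72.573333, -138.235450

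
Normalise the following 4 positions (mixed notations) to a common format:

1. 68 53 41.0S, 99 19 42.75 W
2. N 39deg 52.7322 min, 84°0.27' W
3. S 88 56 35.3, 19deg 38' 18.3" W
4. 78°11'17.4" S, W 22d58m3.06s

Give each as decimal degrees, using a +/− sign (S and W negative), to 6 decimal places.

1. -68.894722, -99.328542
2. 39.878870, -84.004500
3. -88.943139, -19.638417
4. -78.188167, -22.967517

Point 1:
  Lat: 68 + 53/60 + 41/3600 = 68.8947222
  S ⇒ negate
  Lon: 99° + 19/60 + 42.75/3600 = 99 + 0.316667 + 0.011875 = 99.3285417
  W → negative
Point 2:
  Lat: 52.7322′ = 0.878870°; total 39.8788700
  N ⇒ keep positive
  Longitude: 84 + 0.27/60 = 84.0045000
  W → negative
Point 3:
  Lat: 88° + 56/60 + 35.3/3600 = 88 + 0.933333 + 0.009806 = 88.9431389
  S → negative
  Lon: 19 + 38/60 + 18.3/3600 = 19.6384167
  hemisphere W, so the sign is −
Point 4:
  Latitude: 11′ + 17.4″ = 11.29000′; 78 + 11.29000/60 = 78.1881667
  S → negative
  λ: 22° + 58/60 + 3.06/3600 = 22 + 0.966667 + 0.000850 = 22.9675167
  W ⇒ negate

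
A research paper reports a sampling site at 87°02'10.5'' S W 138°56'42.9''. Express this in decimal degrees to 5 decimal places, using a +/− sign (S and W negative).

-87.03625, -138.94525

φ: 87 + 2/60 + 10.5/3600 = 87.036250
S → negative
λ: 56′ + 42.9″ = 56.71500′; 138 + 56.71500/60 = 138.945250
hemisphere W, so the sign is −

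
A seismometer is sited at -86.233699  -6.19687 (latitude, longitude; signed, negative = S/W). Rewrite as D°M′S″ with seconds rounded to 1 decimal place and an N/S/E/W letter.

Latitude is negative → S; |value| = 86.233699
Lat: 0.233699 × 60 = 14.02194′ → 14′, remainder × 60 = 1.316″
Longitude is negative → W; |value| = 6.196870
λ: 0.196870 × 60 = 11.81220′ → 11′, remainder × 60 = 48.732″

86°14′1.3″ S, 6°11′48.7″ W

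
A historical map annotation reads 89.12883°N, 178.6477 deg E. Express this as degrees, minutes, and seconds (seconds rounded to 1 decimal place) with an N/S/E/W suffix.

Latitude: 0.128830 × 60 = 7.72980′ → 7′, remainder × 60 = 43.788″
Lon: 0.647700 × 60 = 38.86200′ → 38′, remainder × 60 = 51.720″

89°07′43.8″ N, 178°38′51.7″ E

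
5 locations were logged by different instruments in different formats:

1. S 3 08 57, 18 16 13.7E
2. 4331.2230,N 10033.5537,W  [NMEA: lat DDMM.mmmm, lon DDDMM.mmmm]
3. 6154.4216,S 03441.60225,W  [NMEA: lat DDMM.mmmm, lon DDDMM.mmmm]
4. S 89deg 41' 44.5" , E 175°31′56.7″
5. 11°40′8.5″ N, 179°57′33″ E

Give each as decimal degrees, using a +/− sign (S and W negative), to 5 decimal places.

Point 1:
  Latitude: 8′ + 57″ = 8.95000′; 3 + 8.95000/60 = 3.149167
  hemisphere S, so the sign is −
  Lon: 16′ + 13.7″ = 16.22833′; 18 + 16.22833/60 = 18.270472
  E → positive
Point 2:
  Lat: split at 2 digits → 43° and 31.223′; 43 + 31.223/60 = 43.520383
  N → positive
  λ: split at 3 digits → 100° and 33.5537′; 100 + 33.5537/60 = 100.559228
  W ⇒ negate
Point 3:
  Lat: degrees = first 2 digits = 61, minutes = 54.4216; 61 + 54.4216/60 = 61.907027
  hemisphere S, so the sign is −
  Lon: degrees = first 3 digits = 34, minutes = 41.60225; 34 + 41.60225/60 = 34.693371
  hemisphere W, so the sign is −
Point 4:
  φ: 89° + 41/60 + 44.5/3600 = 89 + 0.683333 + 0.012361 = 89.695694
  S → negative
  λ: 31′ + 56.7″ = 31.94500′; 175 + 31.94500/60 = 175.532417
  E ⇒ keep positive
Point 5:
  Latitude: 11 + 40/60 + 8.5/3600 = 11.669028
  N ⇒ keep positive
  Lon: 179° + 57/60 + 33/3600 = 179 + 0.950000 + 0.009167 = 179.959167
  E → positive

1. -3.14917, 18.27047
2. 43.52038, -100.55923
3. -61.90703, -34.69337
4. -89.69569, 175.53242
5. 11.66903, 179.95917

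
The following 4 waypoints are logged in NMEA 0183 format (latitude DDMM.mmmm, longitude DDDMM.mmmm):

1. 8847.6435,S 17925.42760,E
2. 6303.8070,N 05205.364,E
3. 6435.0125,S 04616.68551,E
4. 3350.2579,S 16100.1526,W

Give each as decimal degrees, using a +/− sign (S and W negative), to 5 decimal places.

1. -88.79406, 179.42379
2. 63.06345, 52.08940
3. -64.58354, 46.27809
4. -33.83763, -161.00254

Point 1:
  Lat: split at 2 digits → 88° and 47.6435′; 88 + 47.6435/60 = 88.794058
  S ⇒ negate
  λ: degrees = first 3 digits = 179, minutes = 25.4276; 179 + 25.4276/60 = 179.423793
  E ⇒ keep positive
Point 2:
  φ: degrees = first 2 digits = 63, minutes = 3.807; 63 + 3.807/60 = 63.063450
  N → positive
  Longitude: degrees = first 3 digits = 52, minutes = 5.364; 52 + 5.364/60 = 52.089400
  E → positive
Point 3:
  φ: degrees = first 2 digits = 64, minutes = 35.0125; 64 + 35.0125/60 = 64.583542
  S ⇒ negate
  Lon: split at 3 digits → 046° and 16.68551′; 46 + 16.68551/60 = 46.278092
  E → positive
Point 4:
  Lat: split at 2 digits → 33° and 50.2579′; 33 + 50.2579/60 = 33.837632
  hemisphere S, so the sign is −
  λ: split at 3 digits → 161° and 0.1526′; 161 + 0.1526/60 = 161.002543
  hemisphere W, so the sign is −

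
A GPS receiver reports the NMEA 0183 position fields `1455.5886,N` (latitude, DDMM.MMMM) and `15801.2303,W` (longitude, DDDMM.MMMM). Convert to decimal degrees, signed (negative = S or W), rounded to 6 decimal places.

14.926477, -158.020505

Lat: split at 2 digits → 14° and 55.5886′; 14 + 55.5886/60 = 14.9264767
N → positive
Longitude: degrees = first 3 digits = 158, minutes = 1.2303; 158 + 1.2303/60 = 158.0205050
hemisphere W, so the sign is −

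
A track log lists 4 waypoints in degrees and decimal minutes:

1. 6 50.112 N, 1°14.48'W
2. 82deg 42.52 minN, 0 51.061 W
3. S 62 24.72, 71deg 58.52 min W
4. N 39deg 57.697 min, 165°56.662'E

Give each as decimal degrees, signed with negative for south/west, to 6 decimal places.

1. 6.835200, -1.241333
2. 82.708667, -0.851017
3. -62.412000, -71.975333
4. 39.961617, 165.944367

Point 1:
  Latitude: 6 + 50.112/60 = 6.8352000
  N → positive
  Lon: 1 + 14.48/60 = 1.2413333
  W → negative
Point 2:
  Lat: 82 + 42.52/60 = 82.7086667
  N → positive
  λ: 0 + 51.061/60 = 0.8510167
  W ⇒ negate
Point 3:
  Lat: 62 + 24.72/60 = 62.4120000
  hemisphere S, so the sign is −
  Longitude: 58.52′ = 0.975333°; total 71.9753333
  hemisphere W, so the sign is −
Point 4:
  Latitude: 39 + 57.697/60 = 39.9616167
  N ⇒ keep positive
  Longitude: 165 + 56.662/60 = 165.9443667
  E ⇒ keep positive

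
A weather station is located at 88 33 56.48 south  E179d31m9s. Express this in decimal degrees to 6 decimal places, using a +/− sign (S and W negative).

Lat: 88 + 33/60 + 56.48/3600 = 88.5656889
S → negative
Longitude: 179 + 31/60 + 9/3600 = 179.5191667
E → positive

-88.565689, 179.519167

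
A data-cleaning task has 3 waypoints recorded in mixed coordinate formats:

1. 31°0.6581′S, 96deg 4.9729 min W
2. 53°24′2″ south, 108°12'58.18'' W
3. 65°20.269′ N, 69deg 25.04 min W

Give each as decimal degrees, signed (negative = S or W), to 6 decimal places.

1. -31.010968, -96.082882
2. -53.400556, -108.216161
3. 65.337817, -69.417333

Point 1:
  Lat: 31 + 0.6581/60 = 31.0109683
  hemisphere S, so the sign is −
  Lon: 4.9729′ = 0.082882°; total 96.0828817
  W → negative
Point 2:
  φ: 53° + 24/60 + 2/3600 = 53 + 0.400000 + 0.000556 = 53.4005556
  S → negative
  λ: 12′ + 58.18″ = 12.96967′; 108 + 12.96967/60 = 108.2161611
  W ⇒ negate
Point 3:
  Latitude: 65 + 20.269/60 = 65.3378167
  N → positive
  λ: 25.04′ = 0.417333°; total 69.4173333
  hemisphere W, so the sign is −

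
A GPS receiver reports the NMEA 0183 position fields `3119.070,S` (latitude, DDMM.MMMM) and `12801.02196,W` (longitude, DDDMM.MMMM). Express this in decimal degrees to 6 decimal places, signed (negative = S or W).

φ: degrees = first 2 digits = 31, minutes = 19.07; 31 + 19.07/60 = 31.3178333
hemisphere S, so the sign is −
Longitude: degrees = first 3 digits = 128, minutes = 1.02196; 128 + 1.02196/60 = 128.0170327
hemisphere W, so the sign is −

-31.317833, -128.017033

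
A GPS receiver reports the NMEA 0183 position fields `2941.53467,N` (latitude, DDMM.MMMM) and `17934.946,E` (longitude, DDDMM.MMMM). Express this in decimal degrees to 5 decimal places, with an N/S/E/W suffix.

29.69224° N, 179.58243° E

φ: degrees = first 2 digits = 29, minutes = 41.53467; 29 + 41.53467/60 = 29.692245
Longitude: degrees = first 3 digits = 179, minutes = 34.946; 179 + 34.946/60 = 179.582433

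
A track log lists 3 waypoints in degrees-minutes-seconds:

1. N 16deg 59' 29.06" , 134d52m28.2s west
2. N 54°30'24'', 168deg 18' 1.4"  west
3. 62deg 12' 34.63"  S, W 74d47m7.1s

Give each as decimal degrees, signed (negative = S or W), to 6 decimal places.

1. 16.991406, -134.874500
2. 54.506667, -168.300389
3. -62.209619, -74.785306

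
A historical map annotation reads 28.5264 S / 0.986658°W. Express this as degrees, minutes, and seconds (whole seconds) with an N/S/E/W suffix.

28°31′35″ S, 0°59′12″ W

Lat: 0.526400° → 31.58400′; 0.58400 × 60 = 35.04″
Lon: 0.986658 × 60 = 59.19948′ → 59′, remainder × 60 = 11.97″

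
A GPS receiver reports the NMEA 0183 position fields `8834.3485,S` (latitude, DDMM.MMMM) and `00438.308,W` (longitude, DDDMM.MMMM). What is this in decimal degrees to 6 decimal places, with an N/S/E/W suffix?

φ: degrees = first 2 digits = 88, minutes = 34.3485; 88 + 34.3485/60 = 88.5724750
λ: degrees = first 3 digits = 4, minutes = 38.308; 4 + 38.308/60 = 4.6384667

88.572475° S, 4.638467° W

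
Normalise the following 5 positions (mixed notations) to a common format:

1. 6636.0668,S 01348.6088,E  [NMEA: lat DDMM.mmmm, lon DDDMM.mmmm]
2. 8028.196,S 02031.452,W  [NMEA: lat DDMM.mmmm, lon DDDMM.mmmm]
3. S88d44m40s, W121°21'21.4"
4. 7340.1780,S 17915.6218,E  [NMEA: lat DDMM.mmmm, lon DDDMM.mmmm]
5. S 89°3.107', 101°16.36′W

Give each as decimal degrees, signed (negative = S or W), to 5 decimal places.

1. -66.60111, 13.81015
2. -80.46993, -20.52420
3. -88.74444, -121.35594
4. -73.66963, 179.26036
5. -89.05178, -101.27267

Point 1:
  Latitude: split at 2 digits → 66° and 36.0668′; 66 + 36.0668/60 = 66.601113
  S → negative
  Longitude: degrees = first 3 digits = 13, minutes = 48.6088; 13 + 48.6088/60 = 13.810147
  E ⇒ keep positive
Point 2:
  Lat: split at 2 digits → 80° and 28.196′; 80 + 28.196/60 = 80.469933
  hemisphere S, so the sign is −
  Lon: degrees = first 3 digits = 20, minutes = 31.452; 20 + 31.452/60 = 20.524200
  hemisphere W, so the sign is −
Point 3:
  φ: 88 + 44/60 + 40/3600 = 88.744444
  S → negative
  λ: 121° + 21/60 + 21.4/3600 = 121 + 0.350000 + 0.005944 = 121.355944
  hemisphere W, so the sign is −
Point 4:
  Lat: degrees = first 2 digits = 73, minutes = 40.178; 73 + 40.178/60 = 73.669633
  hemisphere S, so the sign is −
  Longitude: split at 3 digits → 179° and 15.6218′; 179 + 15.6218/60 = 179.260363
  E → positive
Point 5:
  Lat: 3.107′ = 0.051783°; total 89.051783
  S ⇒ negate
  Lon: 16.36′ = 0.272667°; total 101.272667
  W → negative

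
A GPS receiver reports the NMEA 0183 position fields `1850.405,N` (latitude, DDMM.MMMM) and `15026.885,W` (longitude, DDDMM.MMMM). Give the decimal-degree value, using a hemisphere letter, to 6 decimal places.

φ: split at 2 digits → 18° and 50.405′; 18 + 50.405/60 = 18.8400833
Longitude: degrees = first 3 digits = 150, minutes = 26.885; 150 + 26.885/60 = 150.4480833

18.840083° N, 150.448083° W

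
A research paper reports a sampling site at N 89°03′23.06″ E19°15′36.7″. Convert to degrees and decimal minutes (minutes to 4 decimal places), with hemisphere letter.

89° 3.3843′ N, 19° 15.6117′ E

φ: seconds/60 = 0.38433; minutes = 3 + 0.38433 = 3.384333
Longitude: seconds/60 = 0.61167; minutes = 15 + 0.61167 = 15.611667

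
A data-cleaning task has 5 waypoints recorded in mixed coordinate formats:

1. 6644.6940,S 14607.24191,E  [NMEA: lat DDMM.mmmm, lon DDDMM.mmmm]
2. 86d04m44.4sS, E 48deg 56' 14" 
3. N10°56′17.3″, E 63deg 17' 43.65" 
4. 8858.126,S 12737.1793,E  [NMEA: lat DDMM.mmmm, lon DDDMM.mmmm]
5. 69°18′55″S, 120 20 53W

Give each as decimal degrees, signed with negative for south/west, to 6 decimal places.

1. -66.744900, 146.120699
2. -86.079000, 48.937222
3. 10.938139, 63.295458
4. -88.968767, 127.619655
5. -69.315278, -120.348056

Point 1:
  Lat: degrees = first 2 digits = 66, minutes = 44.694; 66 + 44.694/60 = 66.7449000
  hemisphere S, so the sign is −
  λ: degrees = first 3 digits = 146, minutes = 7.24191; 146 + 7.24191/60 = 146.1206985
  E ⇒ keep positive
Point 2:
  Lat: 86 + 4/60 + 44.4/3600 = 86.0790000
  hemisphere S, so the sign is −
  λ: 48° + 56/60 + 14/3600 = 48 + 0.933333 + 0.003889 = 48.9372222
  E → positive
Point 3:
  Latitude: 56′ + 17.3″ = 56.28833′; 10 + 56.28833/60 = 10.9381389
  N → positive
  Longitude: 17′ + 43.65″ = 17.72750′; 63 + 17.72750/60 = 63.2954583
  E ⇒ keep positive
Point 4:
  Lat: degrees = first 2 digits = 88, minutes = 58.126; 88 + 58.126/60 = 88.9687667
  S → negative
  Lon: split at 3 digits → 127° and 37.1793′; 127 + 37.1793/60 = 127.6196550
  E → positive
Point 5:
  Lat: 69° + 18/60 + 55/3600 = 69 + 0.300000 + 0.015278 = 69.3152778
  S ⇒ negate
  Longitude: 120° + 20/60 + 53/3600 = 120 + 0.333333 + 0.014722 = 120.3480556
  W → negative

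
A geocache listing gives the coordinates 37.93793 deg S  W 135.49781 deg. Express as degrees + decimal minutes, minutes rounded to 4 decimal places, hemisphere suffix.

Lat: 37° + 0.937930 × 60 = 37° 56.275800′
λ: 135° + 0.497810 × 60 = 135° 29.868600′

37° 56.2758′ S, 135° 29.8686′ W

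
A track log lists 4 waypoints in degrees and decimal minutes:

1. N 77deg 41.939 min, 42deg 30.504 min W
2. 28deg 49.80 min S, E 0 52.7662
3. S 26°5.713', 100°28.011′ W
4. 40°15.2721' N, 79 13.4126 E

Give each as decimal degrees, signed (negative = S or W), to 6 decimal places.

Point 1:
  Lat: 41.939′ = 0.698983°; total 77.6989833
  N ⇒ keep positive
  Longitude: 42 + 30.504/60 = 42.5084000
  W → negative
Point 2:
  φ: 28 + 49.8/60 = 28.8300000
  S ⇒ negate
  λ: 0 + 52.7662/60 = 0.8794367
  E → positive
Point 3:
  Latitude: 26 + 5.713/60 = 26.0952167
  S ⇒ negate
  Lon: 100 + 28.011/60 = 100.4668500
  W ⇒ negate
Point 4:
  Lat: 15.2721′ = 0.254535°; total 40.2545350
  N → positive
  Longitude: 13.4126′ = 0.223543°; total 79.2235433
  E ⇒ keep positive

1. 77.698983, -42.508400
2. -28.830000, 0.879437
3. -26.095217, -100.466850
4. 40.254535, 79.223543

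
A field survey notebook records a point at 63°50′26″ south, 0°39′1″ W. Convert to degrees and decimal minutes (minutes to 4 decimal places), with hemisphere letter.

φ: seconds/60 = 0.43333; minutes = 50 + 0.43333 = 50.433333
Lon: seconds/60 = 0.01667; minutes = 39 + 0.01667 = 39.016667

63° 50.4333′ S, 0° 39.0167′ W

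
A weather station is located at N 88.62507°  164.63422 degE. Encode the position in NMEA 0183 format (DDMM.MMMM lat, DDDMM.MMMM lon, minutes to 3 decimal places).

8837.504,N / 16438.053,E

Latitude: fractional part 0.625070 → 37.50420 minutes
Longitude: 164° + 0.634220 × 60 = 164° 38.05320′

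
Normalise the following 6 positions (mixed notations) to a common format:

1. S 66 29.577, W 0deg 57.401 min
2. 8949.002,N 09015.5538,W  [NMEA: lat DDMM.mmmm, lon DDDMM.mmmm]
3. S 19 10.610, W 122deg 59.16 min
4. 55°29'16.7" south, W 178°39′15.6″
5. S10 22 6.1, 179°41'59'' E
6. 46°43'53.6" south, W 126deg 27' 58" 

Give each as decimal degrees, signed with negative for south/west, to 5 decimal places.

1. -66.49295, -0.95668
2. 89.81670, -90.25923
3. -19.17683, -122.98600
4. -55.48797, -178.65433
5. -10.36836, 179.69972
6. -46.73156, -126.46611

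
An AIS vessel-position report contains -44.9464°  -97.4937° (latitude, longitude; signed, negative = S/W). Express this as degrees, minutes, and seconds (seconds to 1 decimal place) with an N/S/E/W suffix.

Latitude is negative → S; |value| = 44.946400
φ: whole degrees 44; 56.78400′ → 56′ and 47.040″
Longitude is negative → W; |value| = 97.493700
Lon: whole degrees 97; 29.62200′ → 29′ and 37.320″

44°56′47.0″ S, 97°29′37.3″ W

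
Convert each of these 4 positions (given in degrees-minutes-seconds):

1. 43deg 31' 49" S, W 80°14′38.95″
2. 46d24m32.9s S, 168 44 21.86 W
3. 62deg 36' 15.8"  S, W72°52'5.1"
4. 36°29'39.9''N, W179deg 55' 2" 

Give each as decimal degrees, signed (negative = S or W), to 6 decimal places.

1. -43.530278, -80.244153
2. -46.409139, -168.739406
3. -62.604389, -72.868083
4. 36.494417, -179.917222

Point 1:
  Latitude: 43 + 31/60 + 49/3600 = 43.5302778
  hemisphere S, so the sign is −
  Lon: 80 + 14/60 + 38.95/3600 = 80.2441528
  hemisphere W, so the sign is −
Point 2:
  φ: 46° + 24/60 + 32.9/3600 = 46 + 0.400000 + 0.009139 = 46.4091389
  hemisphere S, so the sign is −
  Lon: 168° + 44/60 + 21.86/3600 = 168 + 0.733333 + 0.006072 = 168.7394056
  W ⇒ negate
Point 3:
  φ: 62° + 36/60 + 15.8/3600 = 62 + 0.600000 + 0.004389 = 62.6043889
  S ⇒ negate
  λ: 72° + 52/60 + 5.1/3600 = 72 + 0.866667 + 0.001417 = 72.8680833
  hemisphere W, so the sign is −
Point 4:
  φ: 36° + 29/60 + 39.9/3600 = 36 + 0.483333 + 0.011083 = 36.4944167
  N → positive
  Longitude: 55′ + 2″ = 55.03333′; 179 + 55.03333/60 = 179.9172222
  W → negative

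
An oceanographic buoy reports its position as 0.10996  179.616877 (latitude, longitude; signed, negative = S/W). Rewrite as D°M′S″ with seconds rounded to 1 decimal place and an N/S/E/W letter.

0°06′35.9″ N, 179°37′0.8″ E

Latitude: 0.109960 × 60 = 6.59760′ → 6′, remainder × 60 = 35.856″
Lon: 0.616877° → 37.01262′; 0.01262 × 60 = 0.757″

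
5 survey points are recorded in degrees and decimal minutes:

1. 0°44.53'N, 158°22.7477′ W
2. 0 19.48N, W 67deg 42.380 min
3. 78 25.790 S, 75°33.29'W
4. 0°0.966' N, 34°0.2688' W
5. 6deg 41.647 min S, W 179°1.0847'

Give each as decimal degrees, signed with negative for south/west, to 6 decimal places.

1. 0.742167, -158.379128
2. 0.324667, -67.706333
3. -78.429833, -75.554833
4. 0.016100, -34.004480
5. -6.694117, -179.018078

Point 1:
  Lat: 0 + 44.53/60 = 0.7421667
  N → positive
  Longitude: 22.7477′ = 0.379128°; total 158.3791283
  W ⇒ negate
Point 2:
  φ: 19.48′ = 0.324667°; total 0.3246667
  N → positive
  Longitude: 42.38′ = 0.706333°; total 67.7063333
  W ⇒ negate
Point 3:
  Latitude: 78 + 25.79/60 = 78.4298333
  S ⇒ negate
  λ: 75 + 33.29/60 = 75.5548333
  W → negative
Point 4:
  Lat: 0.966′ = 0.016100°; total 0.0161000
  N → positive
  Longitude: 0.2688′ = 0.004480°; total 34.0044800
  hemisphere W, so the sign is −
Point 5:
  Latitude: 6 + 41.647/60 = 6.6941167
  hemisphere S, so the sign is −
  Lon: 179 + 1.0847/60 = 179.0180783
  W → negative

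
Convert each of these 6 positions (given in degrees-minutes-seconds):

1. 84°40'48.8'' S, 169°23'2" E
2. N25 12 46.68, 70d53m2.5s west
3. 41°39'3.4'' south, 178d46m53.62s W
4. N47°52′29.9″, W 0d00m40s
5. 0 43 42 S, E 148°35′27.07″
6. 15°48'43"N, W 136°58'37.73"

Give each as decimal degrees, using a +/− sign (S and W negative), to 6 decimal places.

1. -84.680222, 169.383889
2. 25.212967, -70.884028
3. -41.650944, -178.781561
4. 47.874972, -0.011111
5. -0.728333, 148.590853
6. 15.811944, -136.977147

Point 1:
  φ: 84° + 40/60 + 48.8/3600 = 84 + 0.666667 + 0.013556 = 84.6802222
  S ⇒ negate
  Longitude: 23′ + 2″ = 23.03333′; 169 + 23.03333/60 = 169.3838889
  E ⇒ keep positive
Point 2:
  φ: 25° + 12/60 + 46.68/3600 = 25 + 0.200000 + 0.012967 = 25.2129667
  N → positive
  Lon: 53′ + 2.5″ = 53.04167′; 70 + 53.04167/60 = 70.8840278
  W → negative
Point 3:
  Lat: 41 + 39/60 + 3.4/3600 = 41.6509444
  hemisphere S, so the sign is −
  Longitude: 178° + 46/60 + 53.62/3600 = 178 + 0.766667 + 0.014894 = 178.7815611
  W → negative
Point 4:
  φ: 47° + 52/60 + 29.9/3600 = 47 + 0.866667 + 0.008306 = 47.8749722
  N → positive
  λ: 0° + 0/60 + 40/3600 = 0 + 0.000000 + 0.011111 = 0.0111111
  W ⇒ negate
Point 5:
  φ: 0° + 43/60 + 42/3600 = 0 + 0.716667 + 0.011667 = 0.7283333
  S ⇒ negate
  Lon: 148 + 35/60 + 27.07/3600 = 148.5908528
  E ⇒ keep positive
Point 6:
  Latitude: 15 + 48/60 + 43/3600 = 15.8119444
  N → positive
  Lon: 136° + 58/60 + 37.73/3600 = 136 + 0.966667 + 0.010481 = 136.9771472
  W → negative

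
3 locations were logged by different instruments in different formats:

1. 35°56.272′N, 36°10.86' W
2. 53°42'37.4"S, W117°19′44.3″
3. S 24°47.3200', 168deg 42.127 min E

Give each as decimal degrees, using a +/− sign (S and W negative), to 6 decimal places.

Point 1:
  Latitude: 35 + 56.272/60 = 35.9378667
  N ⇒ keep positive
  Longitude: 10.86′ = 0.181000°; total 36.1810000
  W → negative
Point 2:
  φ: 53° + 42/60 + 37.4/3600 = 53 + 0.700000 + 0.010389 = 53.7103889
  S ⇒ negate
  Longitude: 19′ + 44.3″ = 19.73833′; 117 + 19.73833/60 = 117.3289722
  W → negative
Point 3:
  φ: 47.32′ = 0.788667°; total 24.7886667
  S ⇒ negate
  λ: 168 + 42.127/60 = 168.7021167
  E ⇒ keep positive

1. 35.937867, -36.181000
2. -53.710389, -117.328972
3. -24.788667, 168.702117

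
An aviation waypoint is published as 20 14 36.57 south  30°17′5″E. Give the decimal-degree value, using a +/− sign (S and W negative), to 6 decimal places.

-20.243492, 30.284722

φ: 20° + 14/60 + 36.57/3600 = 20 + 0.233333 + 0.010158 = 20.2434917
S ⇒ negate
Longitude: 30° + 17/60 + 5/3600 = 30 + 0.283333 + 0.001389 = 30.2847222
E ⇒ keep positive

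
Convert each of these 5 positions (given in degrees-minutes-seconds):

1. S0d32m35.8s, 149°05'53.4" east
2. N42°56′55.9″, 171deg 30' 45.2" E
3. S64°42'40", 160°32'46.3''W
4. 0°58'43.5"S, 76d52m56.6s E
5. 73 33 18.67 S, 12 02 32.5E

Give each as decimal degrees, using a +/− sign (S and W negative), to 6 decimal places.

1. -0.543278, 149.098167
2. 42.948861, 171.512556
3. -64.711111, -160.546194
4. -0.978750, 76.882389
5. -73.555186, 12.042361

Point 1:
  Lat: 32′ + 35.8″ = 32.59667′; 0 + 32.59667/60 = 0.5432778
  S ⇒ negate
  Lon: 5′ + 53.4″ = 5.89000′; 149 + 5.89000/60 = 149.0981667
  E → positive
Point 2:
  Latitude: 42° + 56/60 + 55.9/3600 = 42 + 0.933333 + 0.015528 = 42.9488611
  N → positive
  Lon: 171 + 30/60 + 45.2/3600 = 171.5125556
  E ⇒ keep positive
Point 3:
  φ: 64 + 42/60 + 40/3600 = 64.7111111
  S ⇒ negate
  λ: 160 + 32/60 + 46.3/3600 = 160.5461944
  hemisphere W, so the sign is −
Point 4:
  Lat: 58′ + 43.5″ = 58.72500′; 0 + 58.72500/60 = 0.9787500
  S ⇒ negate
  Longitude: 76 + 52/60 + 56.6/3600 = 76.8823889
  E → positive
Point 5:
  Latitude: 73° + 33/60 + 18.67/3600 = 73 + 0.550000 + 0.005186 = 73.5551861
  S ⇒ negate
  Lon: 12 + 2/60 + 32.5/3600 = 12.0423611
  E ⇒ keep positive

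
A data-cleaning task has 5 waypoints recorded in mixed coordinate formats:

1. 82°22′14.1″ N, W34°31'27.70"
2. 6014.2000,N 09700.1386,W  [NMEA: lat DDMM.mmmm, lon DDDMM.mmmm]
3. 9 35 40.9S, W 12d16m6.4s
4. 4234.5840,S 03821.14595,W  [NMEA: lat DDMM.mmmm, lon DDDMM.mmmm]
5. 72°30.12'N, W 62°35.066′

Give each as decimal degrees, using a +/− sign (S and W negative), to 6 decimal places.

1. 82.370583, -34.524361
2. 60.236667, -97.002310
3. -9.594694, -12.268444
4. -42.576400, -38.352433
5. 72.502000, -62.584433

Point 1:
  Lat: 22′ + 14.1″ = 22.23500′; 82 + 22.23500/60 = 82.3705833
  N → positive
  Longitude: 31′ + 27.7″ = 31.46167′; 34 + 31.46167/60 = 34.5243611
  hemisphere W, so the sign is −
Point 2:
  Lat: degrees = first 2 digits = 60, minutes = 14.2; 60 + 14.2/60 = 60.2366667
  N ⇒ keep positive
  λ: split at 3 digits → 097° and 0.1386′; 97 + 0.1386/60 = 97.0023100
  W → negative
Point 3:
  Latitude: 9° + 35/60 + 40.9/3600 = 9 + 0.583333 + 0.011361 = 9.5946944
  S → negative
  λ: 16′ + 6.4″ = 16.10667′; 12 + 16.10667/60 = 12.2684444
  W ⇒ negate
Point 4:
  Latitude: degrees = first 2 digits = 42, minutes = 34.584; 42 + 34.584/60 = 42.5764000
  S → negative
  λ: degrees = first 3 digits = 38, minutes = 21.14595; 38 + 21.14595/60 = 38.3524325
  hemisphere W, so the sign is −
Point 5:
  Latitude: 30.12′ = 0.502000°; total 72.5020000
  N → positive
  λ: 35.066′ = 0.584433°; total 62.5844333
  W ⇒ negate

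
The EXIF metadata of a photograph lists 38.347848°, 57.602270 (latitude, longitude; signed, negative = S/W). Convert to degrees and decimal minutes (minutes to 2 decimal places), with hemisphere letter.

38° 20.87′ N, 57° 36.14′ E

φ: minutes = (38.347848 − 38) × 60 = 20.8709
Longitude: 57° + 0.602270 × 60 = 57° 36.1362′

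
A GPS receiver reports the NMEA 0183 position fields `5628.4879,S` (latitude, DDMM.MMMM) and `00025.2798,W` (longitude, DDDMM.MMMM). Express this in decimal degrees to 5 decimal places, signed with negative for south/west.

-56.47480, -0.42133

Latitude: degrees = first 2 digits = 56, minutes = 28.4879; 56 + 28.4879/60 = 56.474798
hemisphere S, so the sign is −
Lon: split at 3 digits → 000° and 25.2798′; 0 + 25.2798/60 = 0.421330
W ⇒ negate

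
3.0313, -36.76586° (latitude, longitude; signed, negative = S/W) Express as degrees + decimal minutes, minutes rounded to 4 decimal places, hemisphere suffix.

Latitude: fractional part 0.031300 → 1.878000 minutes
Longitude is negative → W; |value| = 36.765860
λ: minutes = (36.765860 − 36) × 60 = 45.951600

3° 1.8780′ N, 36° 45.9516′ W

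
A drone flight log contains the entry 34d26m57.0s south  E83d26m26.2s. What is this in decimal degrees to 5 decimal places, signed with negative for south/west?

-34.44917, 83.44061

φ: 26′ + 57″ = 26.95000′; 34 + 26.95000/60 = 34.449167
S → negative
Lon: 83 + 26/60 + 26.2/3600 = 83.440611
E → positive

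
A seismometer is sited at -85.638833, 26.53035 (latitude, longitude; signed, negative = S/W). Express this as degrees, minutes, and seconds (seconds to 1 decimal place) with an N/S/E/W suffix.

85°38′19.8″ S, 26°31′49.3″ E

Latitude is negative → S; |value| = 85.638833
φ: 0.638833° → 38.32998′; 0.32998 × 60 = 19.799″
λ: 0.530350° → 31.82100′; 0.82100 × 60 = 49.260″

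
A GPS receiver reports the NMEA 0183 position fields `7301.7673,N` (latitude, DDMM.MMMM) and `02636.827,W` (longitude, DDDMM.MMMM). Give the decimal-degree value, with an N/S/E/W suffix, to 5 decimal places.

φ: degrees = first 2 digits = 73, minutes = 1.7673; 73 + 1.7673/60 = 73.029455
Longitude: split at 3 digits → 026° and 36.827′; 26 + 36.827/60 = 26.613783

73.02946° N, 26.61378° W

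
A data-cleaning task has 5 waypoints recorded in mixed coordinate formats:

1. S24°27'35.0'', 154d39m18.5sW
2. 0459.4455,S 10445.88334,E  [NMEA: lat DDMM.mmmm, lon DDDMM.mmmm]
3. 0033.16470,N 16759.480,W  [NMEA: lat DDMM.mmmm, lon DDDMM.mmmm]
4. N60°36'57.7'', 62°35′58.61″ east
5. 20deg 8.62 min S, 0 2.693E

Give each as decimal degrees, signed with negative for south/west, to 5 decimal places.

Point 1:
  Latitude: 27′ + 35″ = 27.58333′; 24 + 27.58333/60 = 24.459722
  S ⇒ negate
  Longitude: 154° + 39/60 + 18.5/3600 = 154 + 0.650000 + 0.005139 = 154.655139
  W → negative
Point 2:
  φ: split at 2 digits → 04° and 59.4455′; 4 + 59.4455/60 = 4.990758
  hemisphere S, so the sign is −
  λ: degrees = first 3 digits = 104, minutes = 45.88334; 104 + 45.88334/60 = 104.764722
  E → positive
Point 3:
  φ: split at 2 digits → 00° and 33.1647′; 0 + 33.1647/60 = 0.552745
  N → positive
  Lon: degrees = first 3 digits = 167, minutes = 59.48; 167 + 59.48/60 = 167.991333
  W → negative
Point 4:
  Latitude: 60 + 36/60 + 57.7/3600 = 60.616028
  N → positive
  λ: 62° + 35/60 + 58.61/3600 = 62 + 0.583333 + 0.016281 = 62.599614
  E ⇒ keep positive
Point 5:
  φ: 20 + 8.62/60 = 20.143667
  S ⇒ negate
  Longitude: 2.693′ = 0.044883°; total 0.044883
  E → positive

1. -24.45972, -154.65514
2. -4.99076, 104.76472
3. 0.55275, -167.99133
4. 60.61603, 62.59961
5. -20.14367, 0.04488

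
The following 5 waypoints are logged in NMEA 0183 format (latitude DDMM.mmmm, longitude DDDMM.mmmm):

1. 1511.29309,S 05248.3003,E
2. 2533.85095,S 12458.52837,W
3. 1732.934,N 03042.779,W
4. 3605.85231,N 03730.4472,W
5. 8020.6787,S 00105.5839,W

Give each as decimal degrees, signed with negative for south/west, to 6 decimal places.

1. -15.188218, 52.805005
2. -25.564183, -124.975473
3. 17.548900, -30.712983
4. 36.097539, -37.507453
5. -80.344645, -1.093065

Point 1:
  φ: degrees = first 2 digits = 15, minutes = 11.29309; 15 + 11.29309/60 = 15.1882182
  hemisphere S, so the sign is −
  Lon: degrees = first 3 digits = 52, minutes = 48.3003; 52 + 48.3003/60 = 52.8050050
  E → positive
Point 2:
  φ: split at 2 digits → 25° and 33.85095′; 25 + 33.85095/60 = 25.5641825
  S → negative
  Lon: split at 3 digits → 124° and 58.52837′; 124 + 58.52837/60 = 124.9754728
  W ⇒ negate
Point 3:
  Latitude: degrees = first 2 digits = 17, minutes = 32.934; 17 + 32.934/60 = 17.5489000
  N ⇒ keep positive
  Longitude: degrees = first 3 digits = 30, minutes = 42.779; 30 + 42.779/60 = 30.7129833
  W → negative
Point 4:
  Latitude: degrees = first 2 digits = 36, minutes = 5.85231; 36 + 5.85231/60 = 36.0975385
  N ⇒ keep positive
  λ: split at 3 digits → 037° and 30.4472′; 37 + 30.4472/60 = 37.5074533
  W → negative
Point 5:
  φ: split at 2 digits → 80° and 20.6787′; 80 + 20.6787/60 = 80.3446450
  S ⇒ negate
  Longitude: degrees = first 3 digits = 1, minutes = 5.5839; 1 + 5.5839/60 = 1.0930650
  W ⇒ negate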